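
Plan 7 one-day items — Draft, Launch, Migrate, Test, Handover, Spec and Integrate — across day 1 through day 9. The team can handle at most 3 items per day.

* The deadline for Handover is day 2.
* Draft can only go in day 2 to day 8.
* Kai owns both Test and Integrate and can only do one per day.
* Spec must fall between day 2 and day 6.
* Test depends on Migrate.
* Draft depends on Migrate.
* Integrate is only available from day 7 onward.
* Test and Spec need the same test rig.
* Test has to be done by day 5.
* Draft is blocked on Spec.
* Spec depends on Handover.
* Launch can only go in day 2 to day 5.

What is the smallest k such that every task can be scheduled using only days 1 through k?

The precedence chain requires at least 3 distinct days.
With at most 3 per day and 7 tasks, at least 3 days are needed.
Integrate can't be placed before day 7, so the schedule must run through at least day 7.
7 works (last occupied day: day 7): for example Handover=day 1, Draft=day 3, Test=day 3, Migrate=day 1, Launch=day 2, Spec=day 2, Integrate=day 7.

7 days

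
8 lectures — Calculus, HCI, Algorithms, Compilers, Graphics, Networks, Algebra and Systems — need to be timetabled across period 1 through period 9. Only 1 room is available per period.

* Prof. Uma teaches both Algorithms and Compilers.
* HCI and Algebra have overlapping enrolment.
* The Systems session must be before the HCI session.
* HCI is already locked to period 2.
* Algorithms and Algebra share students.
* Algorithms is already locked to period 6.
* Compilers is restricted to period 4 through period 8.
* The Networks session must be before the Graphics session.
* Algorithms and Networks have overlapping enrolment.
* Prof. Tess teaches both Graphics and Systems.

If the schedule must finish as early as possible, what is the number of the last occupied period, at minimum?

The precedence chain requires at least 2 distinct periods.
With at most 1 per period and 8 lectures, at least 8 periods are needed.
Algorithms can't be placed before period 6, so the schedule must run through at least period 6.
8 works (last occupied period: period 8): for example Graphics in period 5; HCI in period 2; Systems in period 1; Algorithms in period 6; Compilers in period 4; Calculus in period 7; Networks in period 3; Algebra in period 8.

period 8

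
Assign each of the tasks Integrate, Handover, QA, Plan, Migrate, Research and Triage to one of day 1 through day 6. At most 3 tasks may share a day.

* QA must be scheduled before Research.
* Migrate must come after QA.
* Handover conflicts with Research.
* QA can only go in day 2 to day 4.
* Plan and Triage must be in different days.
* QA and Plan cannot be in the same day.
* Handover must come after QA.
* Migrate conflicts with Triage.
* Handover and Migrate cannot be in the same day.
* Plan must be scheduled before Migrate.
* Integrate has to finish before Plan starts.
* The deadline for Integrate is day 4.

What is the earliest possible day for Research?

day 3

Precedence pushes Research to at least day 3.
Research at day 3 is achievable: Triage=day 1; QA=day 2; Research=day 3; Integrate=day 1; Plan=day 3; Migrate=day 4; Handover=day 5.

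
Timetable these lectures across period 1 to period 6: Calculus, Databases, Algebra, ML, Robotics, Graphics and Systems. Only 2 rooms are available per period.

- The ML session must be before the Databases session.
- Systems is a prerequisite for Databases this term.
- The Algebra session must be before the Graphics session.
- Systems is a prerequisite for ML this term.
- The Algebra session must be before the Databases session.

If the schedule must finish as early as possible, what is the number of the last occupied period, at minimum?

The precedence chain requires at least 3 distinct periods.
With at most 2 per period and 7 lectures, at least 4 periods are needed.
4 works (last occupied period: period 4): for example Robotics in period 4; Calculus in period 3; Graphics in period 2; ML in period 2; Databases in period 3; Systems in period 1; Algebra in period 1.

period 4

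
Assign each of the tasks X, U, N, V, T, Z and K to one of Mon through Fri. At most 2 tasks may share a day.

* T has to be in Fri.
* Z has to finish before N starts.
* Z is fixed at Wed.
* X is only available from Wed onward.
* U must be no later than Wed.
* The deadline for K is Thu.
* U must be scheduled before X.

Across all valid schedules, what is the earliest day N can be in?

Precedence pushes N to at least Thu.
N at Thu is achievable: K -> Mon, N -> Thu, X -> Wed, U -> Mon, V -> Tue, T -> Fri, Z -> Wed.

Thu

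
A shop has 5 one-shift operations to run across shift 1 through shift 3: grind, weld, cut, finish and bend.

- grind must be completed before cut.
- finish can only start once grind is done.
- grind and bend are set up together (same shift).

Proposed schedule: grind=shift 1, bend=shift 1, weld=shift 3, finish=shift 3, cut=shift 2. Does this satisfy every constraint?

grind and bend are set up together (same shift) — holds.
finish can only start once grind is done — holds.
grind must be completed before cut — holds.

Yes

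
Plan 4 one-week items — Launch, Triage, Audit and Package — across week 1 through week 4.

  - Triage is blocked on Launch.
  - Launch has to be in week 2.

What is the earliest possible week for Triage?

Precedence pushes Triage to at least week 3.
Triage at week 3 is achievable: Audit in week 1, Triage in week 3, Package in week 1, Launch in week 2.

week 3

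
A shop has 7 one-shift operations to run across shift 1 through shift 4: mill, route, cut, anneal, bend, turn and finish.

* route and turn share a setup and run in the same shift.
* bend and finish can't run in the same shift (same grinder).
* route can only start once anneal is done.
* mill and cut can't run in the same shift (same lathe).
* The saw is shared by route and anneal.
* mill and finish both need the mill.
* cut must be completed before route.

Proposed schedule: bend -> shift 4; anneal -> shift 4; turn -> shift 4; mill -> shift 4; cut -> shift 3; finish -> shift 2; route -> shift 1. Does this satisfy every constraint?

mill and cut can't run in the same shift (same lathe) — holds.
route can only start once anneal is done — violated.
bend and finish can't run in the same shift (same grinder) — holds.
The saw is shared by route and anneal — holds.
mill and finish both need the mill — holds.
cut must be completed before route — violated.
route and turn share a setup and run in the same shift — violated.

No. route can only start once anneal is done is not satisfied.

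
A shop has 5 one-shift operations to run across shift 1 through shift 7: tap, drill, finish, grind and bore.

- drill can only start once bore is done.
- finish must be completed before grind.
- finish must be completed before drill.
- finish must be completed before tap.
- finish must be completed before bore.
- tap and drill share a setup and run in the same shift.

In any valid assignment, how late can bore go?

shift 6

Precedence pushes bore to at least shift 2; downstream work caps bore at shift 6.
bore at shift 6 is achievable: drill in shift 7, grind in shift 2, tap in shift 7, finish in shift 1, bore in shift 6.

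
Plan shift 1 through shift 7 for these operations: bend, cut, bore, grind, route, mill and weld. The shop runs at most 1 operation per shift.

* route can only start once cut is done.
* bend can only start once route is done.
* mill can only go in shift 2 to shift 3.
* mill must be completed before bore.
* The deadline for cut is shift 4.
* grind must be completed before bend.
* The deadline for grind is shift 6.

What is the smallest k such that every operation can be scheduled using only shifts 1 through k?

7 shifts

The precedence chain requires at least 3 distinct shifts.
With at most 1 per shift and 7 operations, at least 7 shifts are needed.
7 works (last occupied shift: shift 7): for example bend=shift 5; grind=shift 3; bore=shift 6; cut=shift 1; route=shift 4; weld=shift 7; mill=shift 2.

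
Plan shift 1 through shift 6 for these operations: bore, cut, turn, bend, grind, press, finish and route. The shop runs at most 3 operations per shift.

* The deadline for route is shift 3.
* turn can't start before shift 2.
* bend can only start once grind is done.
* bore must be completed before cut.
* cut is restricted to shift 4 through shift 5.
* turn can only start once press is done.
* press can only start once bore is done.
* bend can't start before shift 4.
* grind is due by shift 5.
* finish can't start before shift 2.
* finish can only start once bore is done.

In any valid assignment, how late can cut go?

shift 5

Cut is available from shift 4; cut's own window allows nothing later than shift 5.
cut at shift 5 is achievable: grind -> shift 1; finish -> shift 2; press -> shift 2; route -> shift 1; bend -> shift 4; turn -> shift 3; bore -> shift 1; cut -> shift 5.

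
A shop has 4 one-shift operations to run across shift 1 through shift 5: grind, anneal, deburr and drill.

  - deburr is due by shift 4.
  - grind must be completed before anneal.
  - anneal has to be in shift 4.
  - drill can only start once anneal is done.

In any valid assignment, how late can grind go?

shift 3

Downstream work caps grind at shift 3.
grind at shift 3 is achievable: drill in shift 5; deburr in shift 1; grind in shift 3; anneal in shift 4.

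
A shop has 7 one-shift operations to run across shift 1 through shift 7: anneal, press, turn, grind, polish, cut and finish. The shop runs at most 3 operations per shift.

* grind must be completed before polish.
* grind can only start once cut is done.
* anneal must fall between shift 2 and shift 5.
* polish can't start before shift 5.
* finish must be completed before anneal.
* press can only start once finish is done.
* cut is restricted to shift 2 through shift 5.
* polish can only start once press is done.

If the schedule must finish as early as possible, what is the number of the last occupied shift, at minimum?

5

The precedence chain requires at least 3 distinct shifts.
With at most 3 per shift and 7 operations, at least 3 shifts are needed.
polish can't be placed before shift 5, so the schedule must run through at least shift 5.
5 works (last occupied shift: shift 5): for example grind=shift 3; finish=shift 1; turn=shift 1; anneal=shift 2; press=shift 2; cut=shift 2; polish=shift 5.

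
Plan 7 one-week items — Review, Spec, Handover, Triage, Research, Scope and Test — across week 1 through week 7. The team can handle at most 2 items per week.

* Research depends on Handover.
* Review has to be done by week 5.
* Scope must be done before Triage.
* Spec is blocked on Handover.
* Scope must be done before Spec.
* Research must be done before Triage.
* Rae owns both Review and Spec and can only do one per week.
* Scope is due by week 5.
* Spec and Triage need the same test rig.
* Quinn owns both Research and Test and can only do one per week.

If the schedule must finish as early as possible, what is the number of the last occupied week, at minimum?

4

The precedence chain requires at least 3 distinct weeks.
With at most 2 per week and 7 tasks, at least 4 weeks are needed.
4 works (last occupied week: week 4): for example Research in week 2; Triage in week 3; Handover in week 1; Scope in week 1; Spec in week 2; Review in week 3; Test in week 4.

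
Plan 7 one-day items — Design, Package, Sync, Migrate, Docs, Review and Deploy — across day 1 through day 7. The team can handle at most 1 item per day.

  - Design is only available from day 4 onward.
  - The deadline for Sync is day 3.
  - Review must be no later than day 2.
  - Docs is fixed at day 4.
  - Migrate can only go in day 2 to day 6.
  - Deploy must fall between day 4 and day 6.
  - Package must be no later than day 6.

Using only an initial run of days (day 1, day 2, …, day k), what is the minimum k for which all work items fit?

With at most 1 per day and 7 work items, at least 7 days are needed.
Design can't be placed before day 4, so the schedule must run through at least day 4.
7 works (last occupied day: day 7): for example Sync in day 2, Package in day 6, Migrate in day 3, Design in day 7, Review in day 1, Deploy in day 5, Docs in day 4.

7 days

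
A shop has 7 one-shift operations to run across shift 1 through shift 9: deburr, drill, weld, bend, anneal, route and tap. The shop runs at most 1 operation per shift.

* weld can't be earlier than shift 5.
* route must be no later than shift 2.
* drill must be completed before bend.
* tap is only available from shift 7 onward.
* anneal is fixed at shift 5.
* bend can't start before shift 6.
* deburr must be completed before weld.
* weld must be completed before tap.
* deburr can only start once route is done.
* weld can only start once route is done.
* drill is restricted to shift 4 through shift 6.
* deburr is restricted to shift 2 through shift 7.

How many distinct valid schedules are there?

Splitting on deburr: it can be shift 2 (15), shift 3 (30), shift 4 (6), shift 6 (6), shift 7 (2). Listing each branch's schedules as (drill, weld, bend, anneal, route, tap) by shift number:
deburr=shift 2: (4,6,7,5,1,8) (4,6,7,5,1,9) (4,6,8,5,1,7) (4,6,8,5,1,9) (4,6,9,5,1,7) (4,6,9,5,1,8) (4,7,6,5,1,8) (4,7,6,5,1,9) (4,7,8,5,1,9) (4,7,9,5,1,8) (4,8,6,5,1,9) (4,8,7,5,1,9) (6,7,8,5,1,9) (6,7,9,5,1,8) (6,8,7,5,1,9) — 15.
deburr=shift 3: (4,6,7,5,1,8) (4,6,7,5,1,9) (4,6,7,5,2,8) (4,6,7,5,2,9) (4,6,8,5,1,7) (4,6,8,5,1,9) (4,6,8,5,2,7) (4,6,8,5,2,9) (4,6,9,5,1,7) (4,6,9,5,1,8) (4,6,9,5,2,7) (4,6,9,5,2,8) (4,7,6,5,1,8) (4,7,6,5,1,9) (4,7,6,5,2,8) (4,7,6,5,2,9) (4,7,8,5,1,9) (4,7,8,5,2,9) (4,7,9,5,1,8) (4,7,9,5,2,8) (4,8,6,5,1,9) (4,8,6,5,2,9) (4,8,7,5,1,9) (4,8,7,5,2,9) (6,7,8,5,1,9) (6,7,8,5,2,9) (6,7,9,5,1,8) (6,7,9,5,2,8) (6,8,7,5,1,9) (6,8,7,5,2,9) — 30.
deburr=shift 4: (6,7,8,5,1,9) (6,7,8,5,2,9) (6,7,9,5,1,8) (6,7,9,5,2,8) (6,8,7,5,1,9) (6,8,7,5,2,9) — 6.
deburr=shift 6: (4,7,8,5,1,9) (4,7,8,5,2,9) (4,7,9,5,1,8) (4,7,9,5,2,8) (4,8,7,5,1,9) (4,8,7,5,2,9) — 6.
deburr=shift 7: (4,8,6,5,1,9) (4,8,6,5,2,9) — 2.
Summing: 15 + 30 + 6 + 6 + 2 = 59.

59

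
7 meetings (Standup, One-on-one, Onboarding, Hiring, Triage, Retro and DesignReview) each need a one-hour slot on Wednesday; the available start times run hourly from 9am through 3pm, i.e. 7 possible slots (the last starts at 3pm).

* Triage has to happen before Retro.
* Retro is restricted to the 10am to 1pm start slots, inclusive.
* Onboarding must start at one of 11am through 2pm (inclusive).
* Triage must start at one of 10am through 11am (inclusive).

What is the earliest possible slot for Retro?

11am

Retro is available from 10am; precedence pushes Retro to at least 11am; Retro's own window allows nothing later than 1pm.
Retro at 11am is achievable: DesignReview=9am, Triage=10am, Standup=9am, Retro=11am, Onboarding=11am, Hiring=9am, One-on-one=9am.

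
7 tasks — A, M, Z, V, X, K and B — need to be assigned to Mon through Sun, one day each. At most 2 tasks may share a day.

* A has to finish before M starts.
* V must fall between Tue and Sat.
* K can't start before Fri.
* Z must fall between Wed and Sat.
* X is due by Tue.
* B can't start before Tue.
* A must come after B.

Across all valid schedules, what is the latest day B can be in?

B is available from Tue; downstream work caps B at Fri.
B at Fri is achievable: B -> Fri, A -> Sat, M -> Sun, K -> Fri, X -> Mon, Z -> Wed, V -> Tue.

Fri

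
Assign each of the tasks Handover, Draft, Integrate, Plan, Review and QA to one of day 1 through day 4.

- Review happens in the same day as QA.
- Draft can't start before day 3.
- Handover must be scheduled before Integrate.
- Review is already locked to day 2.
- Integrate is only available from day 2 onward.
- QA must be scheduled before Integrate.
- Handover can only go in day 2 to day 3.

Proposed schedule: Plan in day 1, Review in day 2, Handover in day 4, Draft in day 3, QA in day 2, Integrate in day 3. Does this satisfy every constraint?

QA must be scheduled before Integrate — holds.
Integrate is only available from day 2 onward — holds.
Draft can't start before day 3 — holds.
Handover must be scheduled before Integrate — violated.
Review happens in the same day as QA — holds.
Review is already locked to day 2 — holds.
Handover can only go in day 2 to day 3 — violated.

Invalid. Handover can only go in day 2 to day 3.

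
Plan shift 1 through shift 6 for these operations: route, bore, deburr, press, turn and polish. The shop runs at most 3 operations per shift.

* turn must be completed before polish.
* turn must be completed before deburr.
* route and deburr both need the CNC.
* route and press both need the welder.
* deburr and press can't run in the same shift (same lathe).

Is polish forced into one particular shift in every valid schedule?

No

polish can be shift 2 (e.g. turn -> shift 1; route -> shift 1; bore -> shift 1; polish -> shift 2; deburr -> shift 2; press -> shift 3) or shift 3 (e.g. polish=shift 3, route=shift 1, press=shift 3, deburr=shift 2, turn=shift 1, bore=shift 1).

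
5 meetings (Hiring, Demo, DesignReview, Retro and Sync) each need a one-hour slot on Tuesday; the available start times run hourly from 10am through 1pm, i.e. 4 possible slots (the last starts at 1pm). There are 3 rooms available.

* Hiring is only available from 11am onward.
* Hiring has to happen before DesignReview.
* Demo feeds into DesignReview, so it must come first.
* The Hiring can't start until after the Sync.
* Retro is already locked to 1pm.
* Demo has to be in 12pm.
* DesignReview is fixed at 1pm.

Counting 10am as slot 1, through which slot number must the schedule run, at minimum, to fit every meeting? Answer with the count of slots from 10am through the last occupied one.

The precedence chain requires at least 3 distinct slots.
With at most 3 per slot and 5 meetings, at least 2 slots are needed.
DesignReview can't be placed before 1pm — that is slot 4 counting from 10am — so the schedule must run through at least 4 slots.
4 works (last occupied slot: 1pm): for example Demo -> 12pm; Hiring -> 11am; Retro -> 1pm; Sync -> 10am; DesignReview -> 1pm.

4 slots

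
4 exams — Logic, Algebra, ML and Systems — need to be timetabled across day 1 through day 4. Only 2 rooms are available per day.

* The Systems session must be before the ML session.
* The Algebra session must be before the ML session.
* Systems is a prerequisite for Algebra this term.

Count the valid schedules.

Splitting on Logic: it can be day 1 (4), day 2 (4), day 3 (4), day 4 (4). Listing each branch's schedules as (Algebra, ML, Systems) by day number:
Logic=day 1: (2,3,1) (2,4,1) (3,4,1) (3,4,2) — 4.
Logic=day 2: (2,3,1) (2,4,1) (3,4,1) (3,4,2) — 4.
Logic=day 3: (2,3,1) (2,4,1) (3,4,1) (3,4,2) — 4.
Logic=day 4: (2,3,1) (2,4,1) (3,4,1) (3,4,2) — 4.
Summing: 4 + 4 + 4 + 4 = 16.

16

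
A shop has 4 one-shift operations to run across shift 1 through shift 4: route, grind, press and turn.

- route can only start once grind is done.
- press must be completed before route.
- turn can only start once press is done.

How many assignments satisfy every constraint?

Splitting on route: it can be shift 2 (3), shift 3 (10), shift 4 (18). Listing each branch's schedules as (grind, press, turn) by shift number:
route=shift 2: (1,1,2) (1,1,3) (1,1,4) — 3.
route=shift 3: (1,1,2) (1,1,3) (1,1,4) (1,2,3) (1,2,4) (2,1,2) (2,1,3) (2,1,4) (2,2,3) (2,2,4) — 10.
route=shift 4: (1,1,2) (1,1,3) (1,1,4) (1,2,3) (1,2,4) (1,3,4) (2,1,2) (2,1,3) (2,1,4) (2,2,3) (2,2,4) (2,3,4) (3,1,2) (3,1,3) (3,1,4) (3,2,3) (3,2,4) (3,3,4) — 18.
Summing: 3 + 10 + 18 = 31.

31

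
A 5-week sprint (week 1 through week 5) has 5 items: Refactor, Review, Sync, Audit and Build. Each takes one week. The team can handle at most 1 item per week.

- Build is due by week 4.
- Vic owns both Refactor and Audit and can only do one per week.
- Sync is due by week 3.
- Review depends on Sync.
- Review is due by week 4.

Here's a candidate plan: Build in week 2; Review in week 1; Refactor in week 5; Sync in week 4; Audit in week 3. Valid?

Vic owns both Refactor and Audit and can only do one per week — holds.
Sync is due by week 3 — violated.
Review is due by week 4 — holds.
Review depends on Sync — violated.
The team can handle at most 1 item per week — holds.
Build is due by week 4 — holds.

No. Review depends on Sync is not satisfied.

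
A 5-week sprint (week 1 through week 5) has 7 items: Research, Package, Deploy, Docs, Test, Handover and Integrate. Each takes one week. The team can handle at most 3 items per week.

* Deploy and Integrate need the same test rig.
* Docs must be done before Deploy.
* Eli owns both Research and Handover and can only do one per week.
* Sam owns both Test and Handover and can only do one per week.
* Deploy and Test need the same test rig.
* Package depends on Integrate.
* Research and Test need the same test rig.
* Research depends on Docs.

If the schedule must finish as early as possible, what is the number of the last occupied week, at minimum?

week 3

The precedence chain requires at least 2 distinct weeks.
With at most 3 per week and 7 tasks, at least 3 weeks are needed.
3 works (last occupied week: week 3): for example Handover -> week 3; Docs -> week 1; Deploy -> week 2; Integrate -> week 1; Package -> week 2; Test -> week 1; Research -> week 2.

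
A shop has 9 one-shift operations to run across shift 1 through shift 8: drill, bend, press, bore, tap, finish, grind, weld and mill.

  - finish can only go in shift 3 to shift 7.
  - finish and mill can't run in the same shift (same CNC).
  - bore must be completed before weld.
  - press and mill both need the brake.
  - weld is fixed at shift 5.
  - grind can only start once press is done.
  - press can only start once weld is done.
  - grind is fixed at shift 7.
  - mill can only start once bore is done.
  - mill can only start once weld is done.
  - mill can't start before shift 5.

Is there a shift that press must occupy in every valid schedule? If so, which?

shift 6

weld is fixed at shift 5 and must come before press, so press is at least shift 6.
grind is fixed at shift 7 and must come after press, so press is at most shift 6.
So press must be shift 6.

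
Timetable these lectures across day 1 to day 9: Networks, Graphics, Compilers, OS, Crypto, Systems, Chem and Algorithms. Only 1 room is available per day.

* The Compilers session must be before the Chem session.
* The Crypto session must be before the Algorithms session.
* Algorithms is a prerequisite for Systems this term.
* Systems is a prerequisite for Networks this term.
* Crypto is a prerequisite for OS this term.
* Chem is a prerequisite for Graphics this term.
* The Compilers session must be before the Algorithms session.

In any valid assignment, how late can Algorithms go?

Precedence pushes Algorithms to at least day 2; downstream work caps Algorithms at day 7.
Algorithms at day 7 is achievable: Graphics -> day 4; Compilers -> day 1; OS -> day 5; Algorithms -> day 7; Crypto -> day 2; Networks -> day 9; Chem -> day 3; Systems -> day 8.

day 7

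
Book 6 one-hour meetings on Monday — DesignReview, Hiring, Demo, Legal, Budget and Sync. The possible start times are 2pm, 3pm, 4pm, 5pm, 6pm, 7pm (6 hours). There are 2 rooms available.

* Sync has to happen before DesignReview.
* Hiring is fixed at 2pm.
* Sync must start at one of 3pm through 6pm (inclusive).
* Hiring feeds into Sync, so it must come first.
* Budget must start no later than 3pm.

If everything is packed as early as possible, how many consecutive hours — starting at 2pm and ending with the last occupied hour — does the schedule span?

3 hours

The precedence chain requires at least 3 distinct hours.
With at most 2 per hour and 6 meetings, at least 3 hours are needed.
3 works (last occupied hour: 4pm): for example Budget=2pm; Hiring=2pm; Demo=3pm; DesignReview=4pm; Legal=4pm; Sync=3pm.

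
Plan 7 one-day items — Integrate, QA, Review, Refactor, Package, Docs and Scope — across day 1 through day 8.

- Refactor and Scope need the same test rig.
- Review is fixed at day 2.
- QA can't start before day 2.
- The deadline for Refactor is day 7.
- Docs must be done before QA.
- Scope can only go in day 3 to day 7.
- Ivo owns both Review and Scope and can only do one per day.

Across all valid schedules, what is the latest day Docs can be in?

Downstream work caps Docs at day 7.
Docs at day 7 is achievable: QA in day 8; Review in day 2; Package in day 1; Refactor in day 1; Integrate in day 1; Docs in day 7; Scope in day 3.

day 7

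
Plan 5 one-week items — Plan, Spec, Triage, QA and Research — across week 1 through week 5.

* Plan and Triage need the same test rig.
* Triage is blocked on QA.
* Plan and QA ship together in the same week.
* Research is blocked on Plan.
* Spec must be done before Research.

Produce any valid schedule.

Research in week 2, Triage in week 2, QA in week 1, Plan in week 1, Spec in week 1

Checking: Plan(week 1) before Research(week 2); QA(week 1) before Triage(week 2); Spec(week 1) before Research(week 2); Plan(week 1) != Triage(week 2); Plan = QA = week 1.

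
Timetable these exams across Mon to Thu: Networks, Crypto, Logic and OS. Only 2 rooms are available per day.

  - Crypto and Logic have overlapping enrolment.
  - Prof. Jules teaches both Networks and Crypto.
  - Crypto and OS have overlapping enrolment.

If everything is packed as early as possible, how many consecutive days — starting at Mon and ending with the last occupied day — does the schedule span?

3

With at most 2 per day and 4 exams, at least 2 days are needed.
Could 2 days be enough, i.e. nothing placed later than Tue? Crypto could only be at {Mon, Tue}; try each:
- suppose Crypto is at Mon; Logic can't share with Crypto (Mon) → {Tue}; OS can't share with Crypto (Mon) → {Tue}; Networks can't share with Crypto (Mon) → {Tue}; that puts Networks, Logic and OS all in Tue — more than 2 per day.
- suppose Crypto is at Tue; Logic can't share with Crypto (Tue) → {Mon}; OS can't share with Crypto (Tue) → {Mon}; Networks can't share with Crypto (Tue) → {Mon}; that puts Networks, Logic and OS all in Mon — more than 2 per day.
Every option fails, so 2 days is not enough.
3 works (last occupied day: Wed): for example Networks in Mon; Logic in Mon; Crypto in Tue; OS in Wed.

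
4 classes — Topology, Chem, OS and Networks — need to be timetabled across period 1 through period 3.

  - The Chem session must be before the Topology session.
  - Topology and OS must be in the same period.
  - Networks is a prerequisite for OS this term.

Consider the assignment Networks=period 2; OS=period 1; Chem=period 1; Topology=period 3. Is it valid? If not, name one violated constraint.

No. Topology and OS must be in the same period is not satisfied.

Topology and OS must be in the same period — violated.
The Chem session must be before the Topology session — holds.
Networks is a prerequisite for OS this term — violated.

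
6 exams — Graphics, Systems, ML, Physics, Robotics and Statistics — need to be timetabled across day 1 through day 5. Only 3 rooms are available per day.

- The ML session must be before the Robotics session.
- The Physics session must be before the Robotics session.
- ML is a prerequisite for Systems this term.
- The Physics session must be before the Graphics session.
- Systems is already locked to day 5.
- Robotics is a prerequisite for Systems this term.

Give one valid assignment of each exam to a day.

Physics in day 1; Systems in day 5; Robotics in day 2; Graphics in day 2; Statistics in day 1; ML in day 1

Checking: Physics(day 1) before Robotics(day 2); Robotics(day 2) before Systems(day 5); Physics(day 1) before Graphics(day 2); ML(day 1) before Robotics(day 2); ML(day 1) before Systems(day 5); Systems=day 5 in [day 5,day 5]; max 3 per day (cap 3).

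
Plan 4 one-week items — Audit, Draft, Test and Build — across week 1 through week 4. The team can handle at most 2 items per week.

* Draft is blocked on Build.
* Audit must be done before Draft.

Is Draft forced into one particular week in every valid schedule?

Draft can be week 2 (e.g. Build=week 1; Audit=week 1; Draft=week 2; Test=week 2) or week 3 (e.g. Audit in week 1, Draft in week 3, Test in week 2, Build in week 1).

No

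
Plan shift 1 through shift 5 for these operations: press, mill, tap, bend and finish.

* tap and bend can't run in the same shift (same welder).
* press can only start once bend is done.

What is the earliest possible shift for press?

Precedence pushes press to at least shift 2.
press at shift 2 is achievable: finish -> shift 1; tap -> shift 2; bend -> shift 1; press -> shift 2; mill -> shift 1.

shift 2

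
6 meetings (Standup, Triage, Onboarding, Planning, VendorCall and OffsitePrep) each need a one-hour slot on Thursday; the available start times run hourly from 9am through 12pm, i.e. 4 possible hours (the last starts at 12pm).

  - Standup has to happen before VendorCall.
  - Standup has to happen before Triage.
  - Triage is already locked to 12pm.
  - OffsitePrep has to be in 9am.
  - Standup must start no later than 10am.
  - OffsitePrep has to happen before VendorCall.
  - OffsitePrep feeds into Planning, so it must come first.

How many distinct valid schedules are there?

Splitting on Standup: it can be 9am (36), 10am (24). Listing each branch's schedules as (Triage, Onboarding, Planning, VendorCall, OffsitePrep):
Standup=9am: (12pm,9am,10am,10am,9am) (12pm,9am,10am,11am,9am) (12pm,9am,10am,12pm,9am) (12pm,9am,11am,10am,9am) (12pm,9am,11am,11am,9am) (12pm,9am,11am,12pm,9am) (12pm,9am,12pm,10am,9am) (12pm,9am,12pm,11am,9am) (12pm,9am,12pm,12pm,9am) (12pm,10am,10am,10am,9am) (12pm,10am,10am,11am,9am) (12pm,10am,10am,12pm,9am) (12pm,10am,11am,10am,9am) (12pm,10am,11am,11am,9am) (12pm,10am,11am,12pm,9am) (12pm,10am,12pm,10am,9am) (12pm,10am,12pm,11am,9am) (12pm,10am,12pm,12pm,9am) (12pm,11am,10am,10am,9am) (12pm,11am,10am,11am,9am) (12pm,11am,10am,12pm,9am) (12pm,11am,11am,10am,9am) (12pm,11am,11am,11am,9am) (12pm,11am,11am,12pm,9am) (12pm,11am,12pm,10am,9am) (12pm,11am,12pm,11am,9am) (12pm,11am,12pm,12pm,9am) (12pm,12pm,10am,10am,9am) (12pm,12pm,10am,11am,9am) (12pm,12pm,10am,12pm,9am) (12pm,12pm,11am,10am,9am) (12pm,12pm,11am,11am,9am) (12pm,12pm,11am,12pm,9am) (12pm,12pm,12pm,10am,9am) (12pm,12pm,12pm,11am,9am) (12pm,12pm,12pm,12pm,9am) — 36.
Standup=10am: (12pm,9am,10am,11am,9am) (12pm,9am,10am,12pm,9am) (12pm,9am,11am,11am,9am) (12pm,9am,11am,12pm,9am) (12pm,9am,12pm,11am,9am) (12pm,9am,12pm,12pm,9am) (12pm,10am,10am,11am,9am) (12pm,10am,10am,12pm,9am) (12pm,10am,11am,11am,9am) (12pm,10am,11am,12pm,9am) (12pm,10am,12pm,11am,9am) (12pm,10am,12pm,12pm,9am) (12pm,11am,10am,11am,9am) (12pm,11am,10am,12pm,9am) (12pm,11am,11am,11am,9am) (12pm,11am,11am,12pm,9am) (12pm,11am,12pm,11am,9am) (12pm,11am,12pm,12pm,9am) (12pm,12pm,10am,11am,9am) (12pm,12pm,10am,12pm,9am) (12pm,12pm,11am,11am,9am) (12pm,12pm,11am,12pm,9am) (12pm,12pm,12pm,11am,9am) (12pm,12pm,12pm,12pm,9am) — 24.
Summing: 36 + 24 = 60.

60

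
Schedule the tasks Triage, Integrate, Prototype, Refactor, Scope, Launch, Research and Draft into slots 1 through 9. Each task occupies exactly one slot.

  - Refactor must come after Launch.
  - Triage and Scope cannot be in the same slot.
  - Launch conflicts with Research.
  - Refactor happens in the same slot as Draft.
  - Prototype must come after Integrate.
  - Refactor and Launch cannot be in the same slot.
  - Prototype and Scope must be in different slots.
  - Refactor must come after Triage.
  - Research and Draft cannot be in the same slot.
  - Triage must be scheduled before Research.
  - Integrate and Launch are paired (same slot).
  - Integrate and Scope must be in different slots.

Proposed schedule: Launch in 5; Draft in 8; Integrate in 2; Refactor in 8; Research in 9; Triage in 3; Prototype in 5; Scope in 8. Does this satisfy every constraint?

No. Integrate and Launch are paired (same slot) is not satisfied.

Prototype and Scope must be in different slots — holds.
Triage must be scheduled before Research — holds.
Research and Draft cannot be in the same slot — holds.
Integrate and Scope must be in different slots — holds.
Integrate and Launch are paired (same slot) — violated.
Refactor must come after Triage — holds.
Refactor and Launch cannot be in the same slot — holds.
Launch conflicts with Research — holds.
Refactor happens in the same slot as Draft — holds.
Prototype must come after Integrate — holds.
Triage and Scope cannot be in the same slot — holds.
Refactor must come after Launch — holds.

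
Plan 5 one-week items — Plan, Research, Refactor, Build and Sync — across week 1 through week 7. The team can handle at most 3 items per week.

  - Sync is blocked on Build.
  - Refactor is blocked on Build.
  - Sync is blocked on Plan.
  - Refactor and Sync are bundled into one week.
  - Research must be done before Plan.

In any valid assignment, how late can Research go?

week 5

Downstream work caps Research at week 5.
Research at week 5 is achievable: Research=week 5; Sync=week 7; Refactor=week 7; Plan=week 6; Build=week 1.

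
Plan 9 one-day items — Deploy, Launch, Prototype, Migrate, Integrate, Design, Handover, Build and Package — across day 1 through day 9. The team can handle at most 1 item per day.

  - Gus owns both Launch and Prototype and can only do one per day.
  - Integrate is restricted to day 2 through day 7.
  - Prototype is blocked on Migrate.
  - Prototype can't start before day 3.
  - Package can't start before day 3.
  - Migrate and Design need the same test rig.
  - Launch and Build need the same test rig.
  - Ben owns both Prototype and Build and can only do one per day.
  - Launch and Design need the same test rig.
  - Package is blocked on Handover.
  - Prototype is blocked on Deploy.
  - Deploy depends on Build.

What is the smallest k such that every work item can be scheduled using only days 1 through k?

The precedence chain requires at least 3 distinct days.
With at most 1 per day and 9 work items, at least 9 days are needed.
9 works (last occupied day: day 9): for example Handover -> day 6; Build -> day 1; Migrate -> day 4; Prototype -> day 5; Integrate -> day 2; Deploy -> day 3; Package -> day 7; Design -> day 9; Launch -> day 8.

9 days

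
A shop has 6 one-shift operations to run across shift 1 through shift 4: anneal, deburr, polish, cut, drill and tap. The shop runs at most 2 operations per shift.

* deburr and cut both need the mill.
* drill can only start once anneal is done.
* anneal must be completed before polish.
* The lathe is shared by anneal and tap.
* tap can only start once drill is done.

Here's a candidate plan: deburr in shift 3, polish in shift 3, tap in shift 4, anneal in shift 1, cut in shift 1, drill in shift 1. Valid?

Invalid. The shop runs at most 2 operations per shift.

drill can only start once anneal is done — violated.
deburr and cut both need the mill — holds.
anneal must be completed before polish — holds.
The shop runs at most 2 operations per shift — violated.
tap can only start once drill is done — holds.
The lathe is shared by anneal and tap — holds.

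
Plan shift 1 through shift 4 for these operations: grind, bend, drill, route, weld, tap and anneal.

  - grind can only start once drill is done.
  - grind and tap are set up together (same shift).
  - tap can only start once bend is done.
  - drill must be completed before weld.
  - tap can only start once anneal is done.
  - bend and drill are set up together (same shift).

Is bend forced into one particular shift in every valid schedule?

bend can be shift 1 (e.g. weld in shift 2, grind in shift 2, drill in shift 1, tap in shift 2, bend in shift 1, route in shift 1, anneal in shift 1) or shift 2 (e.g. route -> shift 1, grind -> shift 3, weld -> shift 3, bend -> shift 2, anneal -> shift 1, drill -> shift 2, tap -> shift 3).

No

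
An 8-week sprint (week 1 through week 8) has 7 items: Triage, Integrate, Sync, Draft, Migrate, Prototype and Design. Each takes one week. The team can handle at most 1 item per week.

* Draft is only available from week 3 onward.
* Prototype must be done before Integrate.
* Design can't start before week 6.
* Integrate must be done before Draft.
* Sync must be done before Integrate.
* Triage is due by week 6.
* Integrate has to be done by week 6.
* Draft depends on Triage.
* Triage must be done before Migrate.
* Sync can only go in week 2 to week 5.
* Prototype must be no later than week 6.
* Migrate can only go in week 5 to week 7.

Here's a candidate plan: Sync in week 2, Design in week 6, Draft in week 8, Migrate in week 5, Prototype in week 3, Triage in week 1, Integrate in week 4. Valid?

Yes

Triage must be done before Migrate — holds.
Prototype must be no later than week 6 — holds.
Integrate must be done before Draft — holds.
Sync must be done before Integrate — holds.
Draft is only available from week 3 onward — holds.
Sync can only go in week 2 to week 5 — holds.
The team can handle at most 1 item per week — holds.
Integrate has to be done by week 6 — holds.
Design can't start before week 6 — holds.
Draft depends on Triage — holds.
Migrate can only go in week 5 to week 7 — holds.
Triage is due by week 6 — holds.
Prototype must be done before Integrate — holds.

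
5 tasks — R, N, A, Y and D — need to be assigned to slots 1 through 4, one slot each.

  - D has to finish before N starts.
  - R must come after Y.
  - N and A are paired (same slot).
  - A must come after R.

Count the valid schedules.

11

Splitting on R: it can be 2 (5), 3 (6). Listing each branch's schedules as (N, A, Y, D):
R=2: (3,3,1,1) (3,3,1,2) (4,4,1,1) (4,4,1,2) (4,4,1,3) — 5.
R=3: (4,4,1,1) (4,4,1,2) (4,4,1,3) (4,4,2,1) (4,4,2,2) (4,4,2,3) — 6.
Summing: 5 + 6 = 11.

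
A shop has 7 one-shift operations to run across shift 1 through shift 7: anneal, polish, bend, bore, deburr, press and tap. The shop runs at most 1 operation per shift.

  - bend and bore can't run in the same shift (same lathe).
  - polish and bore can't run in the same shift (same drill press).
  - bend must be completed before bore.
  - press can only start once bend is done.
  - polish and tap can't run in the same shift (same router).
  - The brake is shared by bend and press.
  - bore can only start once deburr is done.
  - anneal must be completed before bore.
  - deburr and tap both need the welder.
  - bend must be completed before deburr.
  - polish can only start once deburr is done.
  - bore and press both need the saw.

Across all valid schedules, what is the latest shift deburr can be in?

Precedence pushes deburr to at least shift 2; downstream work caps deburr at shift 6.
deburr at shift 5 is achievable: tap in shift 4; anneal in shift 2; bore in shift 6; polish in shift 7; press in shift 3; deburr in shift 5; bend in shift 1.
Nothing later works — the conflict and capacity constraints rule out every shift after shift 5.

shift 5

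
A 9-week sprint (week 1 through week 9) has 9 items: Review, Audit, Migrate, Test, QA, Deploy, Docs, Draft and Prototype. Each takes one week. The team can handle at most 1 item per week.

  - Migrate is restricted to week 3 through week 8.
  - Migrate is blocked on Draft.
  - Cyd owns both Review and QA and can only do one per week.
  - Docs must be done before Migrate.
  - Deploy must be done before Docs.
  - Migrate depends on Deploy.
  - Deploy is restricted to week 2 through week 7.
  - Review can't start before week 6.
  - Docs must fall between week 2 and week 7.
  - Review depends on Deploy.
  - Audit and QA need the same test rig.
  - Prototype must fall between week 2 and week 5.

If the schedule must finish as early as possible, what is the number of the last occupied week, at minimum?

The precedence chain requires at least 3 distinct weeks.
With at most 1 per week and 9 tasks, at least 9 weeks are needed.
Review can't be placed before week 6, so the schedule must run through at least week 6.
9 works (last occupied week: week 9): for example Docs -> week 4, QA -> week 9, Prototype -> week 2, Draft -> week 1, Deploy -> week 3, Migrate -> week 5, Test -> week 8, Audit -> week 7, Review -> week 6.

9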